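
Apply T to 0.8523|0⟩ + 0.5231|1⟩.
0.8523|0⟩ + (0.3699 + 0.3699i)|1⟩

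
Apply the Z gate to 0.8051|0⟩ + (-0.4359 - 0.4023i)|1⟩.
0.8051|0⟩ + (0.4359 + 0.4023i)|1⟩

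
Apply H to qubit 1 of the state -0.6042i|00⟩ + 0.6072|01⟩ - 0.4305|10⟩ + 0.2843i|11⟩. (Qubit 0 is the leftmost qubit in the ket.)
(0.4294 - 0.4272i)|00⟩ + (-0.4294 - 0.4272i)|01⟩ + (-0.3044 + 0.201i)|10⟩ + (-0.3044 - 0.201i)|11⟩

H on qubit 1 mixes each pair of kets that differ only in qubit 1: amplitudes (a, b) of (|…0…⟩, |…1…⟩) become ((a + b)/√2, (a − b)/√2). Kets absent from the input have amplitude 0.
(|00⟩, |01⟩): (a, b) = (-0.6042i, 0.6072) → ((0.4294 - 0.4272i), (-0.4294 - 0.4272i))
(|10⟩, |11⟩): (a, b) = (-0.4305, 0.2843i) → ((-0.3044 + 0.201i), (-0.3044 - 0.201i))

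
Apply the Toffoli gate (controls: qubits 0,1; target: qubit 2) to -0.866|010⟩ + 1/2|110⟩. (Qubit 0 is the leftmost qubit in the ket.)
-0.866|010⟩ + 1/2|111⟩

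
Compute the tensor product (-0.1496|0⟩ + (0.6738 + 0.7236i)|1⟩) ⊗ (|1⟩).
-0.1496|01⟩ + (0.6738 + 0.7236i)|11⟩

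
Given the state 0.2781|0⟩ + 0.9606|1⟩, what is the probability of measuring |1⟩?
0.9228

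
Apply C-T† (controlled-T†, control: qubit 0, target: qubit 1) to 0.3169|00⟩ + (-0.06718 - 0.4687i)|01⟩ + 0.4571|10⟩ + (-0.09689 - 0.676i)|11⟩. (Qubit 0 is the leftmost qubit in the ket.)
0.3169|00⟩ + (-0.06718 - 0.4687i)|01⟩ + 0.4571|10⟩ + (-0.5465 - 0.4095i)|11⟩

C-T† leaves the control-|0⟩ kets |00⟩, |01⟩ unchanged and applies T† to qubit 1 on the control-|1⟩ pair (|10⟩, |11⟩).
T† = [[1, 0], [0, (1/√2 - (1/√2)i)]].
With a = amp(|10⟩) = 0.4571 and b = amp(|11⟩) = (-0.09689 - 0.676i):
new amp(|10⟩) = (1)·a = 0.4571
new amp(|11⟩) = (1/√2 - (1/√2)i)·b = (-0.5465 - 0.4095i)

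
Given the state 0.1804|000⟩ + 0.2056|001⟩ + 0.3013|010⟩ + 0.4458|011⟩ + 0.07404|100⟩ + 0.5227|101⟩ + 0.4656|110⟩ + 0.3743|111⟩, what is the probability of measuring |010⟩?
0.09078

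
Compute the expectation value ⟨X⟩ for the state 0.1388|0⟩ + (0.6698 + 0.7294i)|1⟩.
0.1859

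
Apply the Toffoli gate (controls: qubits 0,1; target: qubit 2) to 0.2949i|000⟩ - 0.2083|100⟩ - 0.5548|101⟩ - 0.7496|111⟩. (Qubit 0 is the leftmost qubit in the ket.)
0.2949i|000⟩ - 0.2083|100⟩ - 0.5548|101⟩ - 0.7496|110⟩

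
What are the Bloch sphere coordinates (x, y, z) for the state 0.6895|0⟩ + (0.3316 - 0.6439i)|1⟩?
(0.4573, -0.8879, -0.04916)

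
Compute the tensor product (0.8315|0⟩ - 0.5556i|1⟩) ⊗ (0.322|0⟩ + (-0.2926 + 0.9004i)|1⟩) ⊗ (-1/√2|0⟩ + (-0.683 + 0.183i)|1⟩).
-0.1893|000⟩ + (-0.1829 + 0.049i)|001⟩ + (0.172 - 0.5294i)|010⟩ + (0.02916 - 0.5559i)|011⟩ + 0.1265i|100⟩ + (0.03274 + 0.1222i)|101⟩ + (-0.3537 - 0.115i)|110⟩ + (-0.3714 - 0.01949i)|111⟩

amp(|b₁b₂…⟩) = product of the factor amplitudes for bits b₁, b₂, …; only kets whose every factor amplitude is nonzero survive.
|000⟩: (0.8315)(0.322)(-1/√2) = -0.1893
|001⟩: (0.8315)(0.322)(-0.683 + 0.183i) = (-0.1829 + 0.049i)
|010⟩: (0.8315)(-0.2926 + 0.9004i)(-1/√2) = (0.172 - 0.5294i)
|011⟩: (0.8315)(-0.2926 + 0.9004i)(-0.683 + 0.183i) = (0.02916 - 0.5559i)
|100⟩: (-0.5556i)(0.322)(-1/√2) = 0.1265i
|101⟩: (-0.5556i)(0.322)(-0.683 + 0.183i) = (0.03274 + 0.1222i)
|110⟩: (-0.5556i)(-0.2926 + 0.9004i)(-1/√2) = (-0.3537 - 0.115i)
|111⟩: (-0.5556i)(-0.2926 + 0.9004i)(-0.683 + 0.183i) = (-0.3714 - 0.01949i)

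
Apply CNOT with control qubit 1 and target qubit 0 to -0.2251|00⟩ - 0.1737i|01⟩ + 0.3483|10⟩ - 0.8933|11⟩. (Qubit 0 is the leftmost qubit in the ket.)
-0.2251|00⟩ - 0.8933|01⟩ + 0.3483|10⟩ - 0.1737i|11⟩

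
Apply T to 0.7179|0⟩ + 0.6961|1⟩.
0.7179|0⟩ + (0.4922 + 0.4922i)|1⟩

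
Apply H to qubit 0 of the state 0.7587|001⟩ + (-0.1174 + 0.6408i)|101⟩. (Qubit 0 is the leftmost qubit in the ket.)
(0.4535 + 0.4531i)|001⟩ + (0.6195 - 0.4531i)|101⟩

H on qubit 0 mixes each pair of kets that differ only in qubit 0: amplitudes (a, b) of (|…0…⟩, |…1…⟩) become ((a + b)/√2, (a − b)/√2). Kets absent from the input have amplitude 0.
(|001⟩, |101⟩): (a, b) = (0.7587, (-0.1174 + 0.6408i)) → ((0.4535 + 0.4531i), (0.6195 - 0.4531i))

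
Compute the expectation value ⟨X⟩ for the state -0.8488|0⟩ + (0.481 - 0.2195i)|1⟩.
-0.8165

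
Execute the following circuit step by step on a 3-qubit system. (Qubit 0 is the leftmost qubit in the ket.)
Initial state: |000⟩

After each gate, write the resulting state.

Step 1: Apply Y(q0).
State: i|100⟩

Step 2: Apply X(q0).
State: i|000⟩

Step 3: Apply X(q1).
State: i|010⟩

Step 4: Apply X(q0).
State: i|110⟩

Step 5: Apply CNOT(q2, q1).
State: i|110⟩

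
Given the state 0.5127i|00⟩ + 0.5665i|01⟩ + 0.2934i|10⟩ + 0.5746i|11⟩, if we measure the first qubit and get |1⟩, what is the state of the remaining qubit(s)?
0.4548i|0⟩ + 0.8906i|1⟩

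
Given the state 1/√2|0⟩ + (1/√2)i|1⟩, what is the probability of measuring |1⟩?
1/2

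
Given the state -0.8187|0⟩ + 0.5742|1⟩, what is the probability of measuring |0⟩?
0.6703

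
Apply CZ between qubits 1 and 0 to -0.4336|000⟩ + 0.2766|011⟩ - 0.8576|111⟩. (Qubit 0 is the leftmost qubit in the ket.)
-0.4336|000⟩ + 0.2766|011⟩ + 0.8576|111⟩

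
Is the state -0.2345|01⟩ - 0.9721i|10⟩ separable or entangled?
Entangled

Writing the state as a|00⟩ + b|01⟩ + c|10⟩ + d|11⟩, it is a product state iff ad − bc = 0.
Here (a, b, c, d) = (0, -0.2345, -0.9721i, 0): ad − bc = (0)(0) − (-0.2345)(-0.9721i) = -0.228i ≠ 0, so the state is entangled.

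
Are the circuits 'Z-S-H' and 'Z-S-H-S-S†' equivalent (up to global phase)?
Yes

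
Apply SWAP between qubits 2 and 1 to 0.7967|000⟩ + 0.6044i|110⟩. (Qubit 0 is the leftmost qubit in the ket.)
0.7967|000⟩ + 0.6044i|101⟩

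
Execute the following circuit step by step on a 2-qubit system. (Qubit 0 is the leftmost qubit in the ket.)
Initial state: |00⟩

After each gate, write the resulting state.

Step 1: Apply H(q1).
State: 1/√2|00⟩ + 1/√2|01⟩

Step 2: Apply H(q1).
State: |00⟩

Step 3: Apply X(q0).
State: |10⟩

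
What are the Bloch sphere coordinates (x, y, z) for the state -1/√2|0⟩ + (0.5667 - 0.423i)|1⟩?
(-0.8014, 0.5982, -0.00007789)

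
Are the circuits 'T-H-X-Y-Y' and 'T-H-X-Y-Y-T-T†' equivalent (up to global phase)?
Yes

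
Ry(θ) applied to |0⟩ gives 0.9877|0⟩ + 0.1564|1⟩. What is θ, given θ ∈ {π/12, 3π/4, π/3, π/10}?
π/10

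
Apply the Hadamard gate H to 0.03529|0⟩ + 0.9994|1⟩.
0.7316|0⟩ - 0.6817|1⟩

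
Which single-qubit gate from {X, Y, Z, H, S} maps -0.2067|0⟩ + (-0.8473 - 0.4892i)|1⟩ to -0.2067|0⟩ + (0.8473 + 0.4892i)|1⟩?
Z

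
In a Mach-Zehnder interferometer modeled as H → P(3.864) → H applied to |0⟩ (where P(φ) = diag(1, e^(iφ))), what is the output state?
(0.1249 - 0.3306i)|0⟩ + (0.8751 + 0.3306i)|1⟩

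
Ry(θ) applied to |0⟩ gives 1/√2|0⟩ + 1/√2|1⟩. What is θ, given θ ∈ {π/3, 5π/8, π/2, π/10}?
π/2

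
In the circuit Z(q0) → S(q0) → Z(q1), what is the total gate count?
3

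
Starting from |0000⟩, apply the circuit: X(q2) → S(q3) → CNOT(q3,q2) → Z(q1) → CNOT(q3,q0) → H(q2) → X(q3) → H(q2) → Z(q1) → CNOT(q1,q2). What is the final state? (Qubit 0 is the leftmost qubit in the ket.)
|0011⟩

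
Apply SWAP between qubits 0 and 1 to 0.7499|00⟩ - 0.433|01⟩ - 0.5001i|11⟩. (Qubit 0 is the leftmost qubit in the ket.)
0.7499|00⟩ - 0.433|10⟩ - 0.5001i|11⟩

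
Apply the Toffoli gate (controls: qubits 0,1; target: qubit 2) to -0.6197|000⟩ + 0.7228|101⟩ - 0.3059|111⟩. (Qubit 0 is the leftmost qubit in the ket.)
-0.6197|000⟩ + 0.7228|101⟩ - 0.3059|110⟩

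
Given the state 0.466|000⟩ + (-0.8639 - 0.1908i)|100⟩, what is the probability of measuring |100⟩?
0.7827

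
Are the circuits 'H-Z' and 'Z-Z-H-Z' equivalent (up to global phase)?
Yes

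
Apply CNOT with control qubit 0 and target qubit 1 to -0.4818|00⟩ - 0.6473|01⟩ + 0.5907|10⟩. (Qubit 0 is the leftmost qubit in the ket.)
-0.4818|00⟩ - 0.6473|01⟩ + 0.5907|11⟩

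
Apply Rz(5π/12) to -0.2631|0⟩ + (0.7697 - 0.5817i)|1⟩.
(-0.2087 + 0.1602i)|0⟩ + (0.9648 + 0.00707i)|1⟩

Rz(5π/12) = [[e^(−iθ/2), 0], [0, e^(iθ/2)]] with e^(±iθ/2) = cos(θ/2) ± i·sin(θ/2); θ = 5π/12, cos(θ/2) ≈ 0.793353, sin(θ/2) ≈ 0.608761.
With a = amp(|0⟩) = -0.2631 and b = amp(|1⟩) = (0.7697 - 0.5817i):
new amp(|0⟩) = (0.793353 - 0.608761i)·a = (-0.2087 + 0.1602i)
new amp(|1⟩) = (0.793353 + 0.608761i)·b = (0.9648 + 0.00707i)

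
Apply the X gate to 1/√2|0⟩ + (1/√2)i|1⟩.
(1/√2)i|0⟩ + 1/√2|1⟩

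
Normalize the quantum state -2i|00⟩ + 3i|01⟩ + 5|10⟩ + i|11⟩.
-0.3203i|00⟩ + 0.4804i|01⟩ + 0.8006|10⟩ + 0.1601i|11⟩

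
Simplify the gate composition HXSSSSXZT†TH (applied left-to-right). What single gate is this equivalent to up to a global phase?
X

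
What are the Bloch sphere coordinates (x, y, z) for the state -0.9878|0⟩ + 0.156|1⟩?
(-0.3082, 0, 0.9514)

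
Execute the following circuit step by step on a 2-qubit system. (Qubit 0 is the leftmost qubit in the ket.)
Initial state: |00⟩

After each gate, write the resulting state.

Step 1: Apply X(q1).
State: |01⟩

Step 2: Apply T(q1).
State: (1/√2 + (1/√2)i)|01⟩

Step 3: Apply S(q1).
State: (-1/√2 + (1/√2)i)|01⟩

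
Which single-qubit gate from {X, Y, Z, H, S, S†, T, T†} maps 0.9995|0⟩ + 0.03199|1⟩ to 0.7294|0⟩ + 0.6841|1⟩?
H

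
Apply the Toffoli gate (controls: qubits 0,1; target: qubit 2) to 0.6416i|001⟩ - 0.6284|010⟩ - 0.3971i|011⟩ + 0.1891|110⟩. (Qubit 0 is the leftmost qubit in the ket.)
0.6416i|001⟩ - 0.6284|010⟩ - 0.3971i|011⟩ + 0.1891|111⟩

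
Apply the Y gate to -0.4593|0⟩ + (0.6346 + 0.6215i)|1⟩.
(0.6215 - 0.6346i)|0⟩ - 0.4593i|1⟩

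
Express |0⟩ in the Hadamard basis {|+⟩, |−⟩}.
1/√2|+⟩ + 1/√2|−⟩

With |ψ⟩ = α|0⟩ + β|1⟩, the Hadamard-basis coefficients are ⟨+|ψ⟩ = (α + β)/√2 and ⟨−|ψ⟩ = (α − β)/√2.
Here α = 1, β = 0: (α + β)/√2 = 1/√2, (α − β)/√2 = 1/√2.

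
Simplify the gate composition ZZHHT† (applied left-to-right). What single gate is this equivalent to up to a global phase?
T†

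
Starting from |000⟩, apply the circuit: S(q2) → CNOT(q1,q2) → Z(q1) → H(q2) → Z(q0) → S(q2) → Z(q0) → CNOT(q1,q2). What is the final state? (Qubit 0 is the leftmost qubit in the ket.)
1/√2|000⟩ + (1/√2)i|001⟩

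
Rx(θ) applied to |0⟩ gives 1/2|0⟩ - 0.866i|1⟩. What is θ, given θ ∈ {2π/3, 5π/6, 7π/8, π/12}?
2π/3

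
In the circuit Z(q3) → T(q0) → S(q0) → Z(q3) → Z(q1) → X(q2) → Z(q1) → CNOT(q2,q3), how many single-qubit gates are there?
7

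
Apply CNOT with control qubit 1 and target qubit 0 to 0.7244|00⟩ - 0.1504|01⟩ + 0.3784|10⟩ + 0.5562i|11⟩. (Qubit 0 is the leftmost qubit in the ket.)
0.7244|00⟩ + 0.5562i|01⟩ + 0.3784|10⟩ - 0.1504|11⟩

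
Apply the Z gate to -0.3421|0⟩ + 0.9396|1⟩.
-0.3421|0⟩ - 0.9396|1⟩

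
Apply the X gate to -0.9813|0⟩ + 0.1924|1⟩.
0.1924|0⟩ - 0.9813|1⟩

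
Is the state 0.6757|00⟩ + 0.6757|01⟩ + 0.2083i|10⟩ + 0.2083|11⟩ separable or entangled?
Entangled

Writing the state as a|00⟩ + b|01⟩ + c|10⟩ + d|11⟩, it is a product state iff ad − bc = 0.
Here (a, b, c, d) = (0.6757, 0.6757, 0.2083i, 0.2083): ad − bc = (0.6757)(0.2083) − (0.6757)(0.2083i) = (0.1407 - 0.1407i) ≠ 0, so the state is entangled.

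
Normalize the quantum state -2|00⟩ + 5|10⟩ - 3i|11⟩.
-0.3244|00⟩ + 0.8111|10⟩ - 0.4867i|11⟩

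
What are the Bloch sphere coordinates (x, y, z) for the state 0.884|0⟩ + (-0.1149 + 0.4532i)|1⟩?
(-0.2031, 0.8013, 0.5629)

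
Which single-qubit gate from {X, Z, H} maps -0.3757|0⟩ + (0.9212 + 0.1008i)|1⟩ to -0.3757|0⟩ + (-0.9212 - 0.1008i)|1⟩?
Z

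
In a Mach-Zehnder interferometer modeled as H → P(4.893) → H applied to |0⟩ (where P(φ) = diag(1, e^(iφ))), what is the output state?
(0.5898 - 0.4919i)|0⟩ + (0.4102 + 0.4919i)|1⟩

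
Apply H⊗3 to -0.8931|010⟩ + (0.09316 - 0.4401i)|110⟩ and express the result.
(-0.2828 - 0.1556i)|000⟩ + (-0.2828 - 0.1556i)|001⟩ + (0.2828 + 0.1556i)|010⟩ + (0.2828 + 0.1556i)|011⟩ + (-0.3487 + 0.1556i)|100⟩ + (-0.3487 + 0.1556i)|101⟩ + (0.3487 - 0.1556i)|110⟩ + (0.3487 - 0.1556i)|111⟩

H⊗3 gives amp(|y⟩) = (1/2√2) Σ_x (−1)^(x·y) amp(|x⟩), where x·y is the number of positions in which both x and y have a 1.
|000⟩: (-0.8931 + (0.09316 - 0.4401i))/(2√2) = (-0.2828 - 0.1556i)
|001⟩: (-0.8931 + (0.09316 - 0.4401i))/(2√2) = (-0.2828 - 0.1556i)
|010⟩: (0.8931 - (0.09316 - 0.4401i))/(2√2) = (0.2828 + 0.1556i)
|011⟩: (0.8931 - (0.09316 - 0.4401i))/(2√2) = (0.2828 + 0.1556i)
|100⟩: (-0.8931 - (0.09316 - 0.4401i))/(2√2) = (-0.3487 + 0.1556i)
|101⟩: (-0.8931 - (0.09316 - 0.4401i))/(2√2) = (-0.3487 + 0.1556i)
|110⟩: (0.8931 + (0.09316 - 0.4401i))/(2√2) = (0.3487 - 0.1556i)
|111⟩: (0.8931 + (0.09316 - 0.4401i))/(2√2) = (0.3487 - 0.1556i)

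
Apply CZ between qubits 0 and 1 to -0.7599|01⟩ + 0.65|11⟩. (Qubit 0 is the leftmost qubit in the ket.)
-0.7599|01⟩ - 0.65|11⟩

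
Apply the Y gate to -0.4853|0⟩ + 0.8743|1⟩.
-0.8743i|0⟩ - 0.4853i|1⟩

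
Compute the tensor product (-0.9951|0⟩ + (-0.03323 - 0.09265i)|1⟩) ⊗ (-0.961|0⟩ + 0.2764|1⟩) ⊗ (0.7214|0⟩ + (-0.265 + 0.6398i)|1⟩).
0.6899|000⟩ + (-0.2534 + 0.6118i)|001⟩ - 0.1984|010⟩ + (0.07289 - 0.176i)|011⟩ + (0.02304 + 0.06423i)|100⟩ + (-0.06543 - 0.003163i)|101⟩ + (-0.006626 - 0.01847i)|110⟩ + (0.01882 + 0.0009098i)|111⟩

amp(|b₁b₂…⟩) = product of the factor amplitudes for bits b₁, b₂, …; only kets whose every factor amplitude is nonzero survive.
|000⟩: (-0.9951)(-0.961)(0.7214) = 0.6899
|001⟩: (-0.9951)(-0.961)(-0.265 + 0.6398i) = (-0.2534 + 0.6118i)
|010⟩: (-0.9951)(0.2764)(0.7214) = -0.1984
|011⟩: (-0.9951)(0.2764)(-0.265 + 0.6398i) = (0.07289 - 0.176i)
|100⟩: (-0.03323 - 0.09265i)(-0.961)(0.7214) = (0.02304 + 0.06423i)
|101⟩: (-0.03323 - 0.09265i)(-0.961)(-0.265 + 0.6398i) = (-0.06543 - 0.003163i)
|110⟩: (-0.03323 - 0.09265i)(0.2764)(0.7214) = (-0.006626 - 0.01847i)
|111⟩: (-0.03323 - 0.09265i)(0.2764)(-0.265 + 0.6398i) = (0.01882 + 0.0009098i)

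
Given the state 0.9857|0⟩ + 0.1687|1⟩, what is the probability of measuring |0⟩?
0.9716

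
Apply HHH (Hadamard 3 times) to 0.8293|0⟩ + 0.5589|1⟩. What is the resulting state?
0.9816|0⟩ + 0.1912|1⟩

H² = I, so H^3 = H: a single Hadamard. With (a, b) = (0.8293, 0.5589), H gives ((a + b)/√2, (a − b)/√2) = (0.9816, 0.1912).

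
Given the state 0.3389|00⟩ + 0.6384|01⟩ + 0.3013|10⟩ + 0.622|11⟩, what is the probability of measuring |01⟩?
0.4076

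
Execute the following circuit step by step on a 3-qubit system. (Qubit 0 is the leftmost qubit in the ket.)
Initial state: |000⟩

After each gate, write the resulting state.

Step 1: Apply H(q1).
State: 1/√2|000⟩ + 1/√2|010⟩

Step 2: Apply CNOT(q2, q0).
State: 1/√2|000⟩ + 1/√2|010⟩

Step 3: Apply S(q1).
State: 1/√2|000⟩ + (1/√2)i|010⟩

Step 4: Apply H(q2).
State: 1/2|000⟩ + 1/2|001⟩ + (1/2)i|010⟩ + (1/2)i|011⟩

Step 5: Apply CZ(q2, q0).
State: 1/2|000⟩ + 1/2|001⟩ + (1/2)i|010⟩ + (1/2)i|011⟩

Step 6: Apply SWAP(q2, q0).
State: 1/2|000⟩ + (1/2)i|010⟩ + 1/2|100⟩ + (1/2)i|110⟩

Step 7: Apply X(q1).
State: (1/2)i|000⟩ + 1/2|010⟩ + (1/2)i|100⟩ + 1/2|110⟩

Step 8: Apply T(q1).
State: (1/2)i|000⟩ + (1/√8 + (1/√8)i)|010⟩ + (1/2)i|100⟩ + (1/√8 + (1/√8)i)|110⟩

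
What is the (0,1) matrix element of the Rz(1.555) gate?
0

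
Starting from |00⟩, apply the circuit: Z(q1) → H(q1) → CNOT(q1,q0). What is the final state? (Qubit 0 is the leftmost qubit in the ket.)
1/√2|00⟩ + 1/√2|11⟩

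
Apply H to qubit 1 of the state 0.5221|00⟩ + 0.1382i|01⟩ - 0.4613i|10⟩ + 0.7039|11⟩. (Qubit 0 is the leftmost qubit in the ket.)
(0.3692 + 0.09772i)|00⟩ + (0.3692 - 0.09772i)|01⟩ + (0.4977 - 0.3262i)|10⟩ + (-0.4977 - 0.3262i)|11⟩

H on qubit 1 mixes each pair of kets that differ only in qubit 1: amplitudes (a, b) of (|…0…⟩, |…1…⟩) become ((a + b)/√2, (a − b)/√2). Kets absent from the input have amplitude 0.
(|00⟩, |01⟩): (a, b) = (0.5221, 0.1382i) → ((0.3692 + 0.09772i), (0.3692 - 0.09772i))
(|10⟩, |11⟩): (a, b) = (-0.4613i, 0.7039) → ((0.4977 - 0.3262i), (-0.4977 - 0.3262i))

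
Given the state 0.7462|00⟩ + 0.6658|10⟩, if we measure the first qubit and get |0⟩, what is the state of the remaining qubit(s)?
|0⟩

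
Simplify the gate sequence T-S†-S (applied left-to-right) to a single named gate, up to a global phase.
T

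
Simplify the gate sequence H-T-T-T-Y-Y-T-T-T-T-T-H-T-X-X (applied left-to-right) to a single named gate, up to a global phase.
T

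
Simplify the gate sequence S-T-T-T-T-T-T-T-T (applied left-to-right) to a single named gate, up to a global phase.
S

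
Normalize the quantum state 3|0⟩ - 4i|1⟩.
0.6|0⟩ - 0.8i|1⟩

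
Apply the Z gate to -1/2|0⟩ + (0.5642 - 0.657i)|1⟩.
-1/2|0⟩ + (-0.5642 + 0.657i)|1⟩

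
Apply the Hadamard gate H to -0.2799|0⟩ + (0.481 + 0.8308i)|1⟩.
(0.1422 + 0.5875i)|0⟩ + (-0.538 - 0.5875i)|1⟩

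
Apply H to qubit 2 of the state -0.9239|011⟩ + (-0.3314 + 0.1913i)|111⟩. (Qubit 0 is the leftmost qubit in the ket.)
-0.6533|010⟩ + 0.6533|011⟩ + (-0.2343 + 0.1353i)|110⟩ + (0.2343 - 0.1353i)|111⟩

H on qubit 2 mixes each pair of kets that differ only in qubit 2: amplitudes (a, b) of (|…0…⟩, |…1…⟩) become ((a + b)/√2, (a − b)/√2). Kets absent from the input have amplitude 0.
(|010⟩, |011⟩): (a, b) = (0, -0.9239) → (-0.6533, 0.6533)
(|110⟩, |111⟩): (a, b) = (0, (-0.3314 + 0.1913i)) → ((-0.2343 + 0.1353i), (0.2343 - 0.1353i))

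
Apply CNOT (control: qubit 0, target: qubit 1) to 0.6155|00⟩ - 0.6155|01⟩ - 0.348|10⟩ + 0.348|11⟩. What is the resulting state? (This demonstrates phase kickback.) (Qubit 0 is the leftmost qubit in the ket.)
0.6155|00⟩ - 0.6155|01⟩ + 0.348|10⟩ - 0.348|11⟩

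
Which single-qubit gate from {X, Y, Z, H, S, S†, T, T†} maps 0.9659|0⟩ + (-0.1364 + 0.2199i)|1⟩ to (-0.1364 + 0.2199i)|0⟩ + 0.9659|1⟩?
X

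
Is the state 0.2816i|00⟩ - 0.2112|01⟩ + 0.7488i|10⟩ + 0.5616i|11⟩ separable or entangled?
Entangled

Writing the state as a|00⟩ + b|01⟩ + c|10⟩ + d|11⟩, it is a product state iff ad − bc = 0.
Here (a, b, c, d) = (0.2816i, -0.2112, 0.7488i, 0.5616i): ad − bc = (0.2816i)(0.5616i) − (-0.2112)(0.7488i) = (-0.1581 + 0.1581i) ≠ 0, so the state is entangled.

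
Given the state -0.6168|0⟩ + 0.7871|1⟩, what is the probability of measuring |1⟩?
0.6195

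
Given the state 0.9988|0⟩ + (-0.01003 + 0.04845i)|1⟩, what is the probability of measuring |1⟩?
0.002448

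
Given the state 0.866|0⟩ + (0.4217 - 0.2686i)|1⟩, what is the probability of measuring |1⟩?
0.25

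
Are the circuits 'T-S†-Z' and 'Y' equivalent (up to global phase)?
No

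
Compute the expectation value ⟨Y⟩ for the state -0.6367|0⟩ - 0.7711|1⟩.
0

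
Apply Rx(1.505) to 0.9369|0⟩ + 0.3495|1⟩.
(0.6839 - 0.2389i)|0⟩ + (0.2551 - 0.6403i)|1⟩

Rx(1.505) = [[cos(θ/2), −i·sin(θ/2)], [−i·sin(θ/2), cos(θ/2)]]; θ = 1.505, cos(θ/2) ≈ 0.729982, sin(θ/2) ≈ 0.683466.
With a = amp(|0⟩) = 0.9369 and b = amp(|1⟩) = 0.3495:
new amp(|0⟩) = (0.729982)·a + (-0.683466i)·b = (0.6839 - 0.2389i)
new amp(|1⟩) = (-0.683466i)·a + (0.729982)·b = (0.2551 - 0.6403i)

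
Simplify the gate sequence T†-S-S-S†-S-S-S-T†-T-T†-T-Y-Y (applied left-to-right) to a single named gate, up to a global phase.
T†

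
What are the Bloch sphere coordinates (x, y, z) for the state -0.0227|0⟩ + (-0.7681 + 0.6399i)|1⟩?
(0.03487, -0.02905, -0.9989)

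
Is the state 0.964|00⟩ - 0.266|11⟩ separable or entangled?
Entangled

Writing the state as a|00⟩ + b|01⟩ + c|10⟩ + d|11⟩, it is a product state iff ad − bc = 0.
Here (a, b, c, d) = (0.964, 0, 0, -0.266): ad − bc = (0.964)(-0.266) − (0)(0) = -0.2564 ≠ 0, so the state is entangled.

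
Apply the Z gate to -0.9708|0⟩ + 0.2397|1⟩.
-0.9708|0⟩ - 0.2397|1⟩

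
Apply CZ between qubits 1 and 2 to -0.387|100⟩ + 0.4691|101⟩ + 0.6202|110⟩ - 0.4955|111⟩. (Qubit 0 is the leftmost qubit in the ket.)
-0.387|100⟩ + 0.4691|101⟩ + 0.6202|110⟩ + 0.4955|111⟩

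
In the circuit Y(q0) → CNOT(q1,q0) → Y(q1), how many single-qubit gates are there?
2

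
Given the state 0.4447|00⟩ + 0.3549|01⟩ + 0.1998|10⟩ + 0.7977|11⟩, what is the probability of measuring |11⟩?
0.6363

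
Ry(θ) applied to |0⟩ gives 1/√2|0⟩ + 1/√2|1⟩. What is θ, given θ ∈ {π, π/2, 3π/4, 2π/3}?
π/2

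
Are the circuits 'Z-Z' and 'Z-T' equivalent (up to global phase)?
No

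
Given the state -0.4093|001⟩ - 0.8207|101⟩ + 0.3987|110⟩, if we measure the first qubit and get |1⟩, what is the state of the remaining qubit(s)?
-0.8995|01⟩ + 0.437|10⟩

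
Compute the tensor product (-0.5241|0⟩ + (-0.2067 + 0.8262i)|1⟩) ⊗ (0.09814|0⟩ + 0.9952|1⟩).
-0.05144|00⟩ - 0.5216|01⟩ + (-0.02029 + 0.08108i)|10⟩ + (-0.2057 + 0.8222i)|11⟩

amp(|b₁b₂…⟩) = product of the factor amplitudes for bits b₁, b₂, …; only kets whose every factor amplitude is nonzero survive.
|00⟩: (-0.5241)(0.09814) = -0.05144
|01⟩: (-0.5241)(0.9952) = -0.5216
|10⟩: (-0.2067 + 0.8262i)(0.09814) = (-0.02029 + 0.08108i)
|11⟩: (-0.2067 + 0.8262i)(0.9952) = (-0.2057 + 0.8222i)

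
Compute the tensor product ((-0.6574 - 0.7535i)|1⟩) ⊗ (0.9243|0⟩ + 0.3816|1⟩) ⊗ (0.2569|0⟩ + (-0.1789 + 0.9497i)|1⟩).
(-0.1561 - 0.1789i)|100⟩ + (0.7701 - 0.4525i)|101⟩ + (-0.06445 - 0.07387i)|110⟩ + (0.318 - 0.1868i)|111⟩

amp(|b₁b₂…⟩) = product of the factor amplitudes for bits b₁, b₂, …; only kets whose every factor amplitude is nonzero survive.
|100⟩: (-0.6574 - 0.7535i)(0.9243)(0.2569) = (-0.1561 - 0.1789i)
|101⟩: (-0.6574 - 0.7535i)(0.9243)(-0.1789 + 0.9497i) = (0.7701 - 0.4525i)
|110⟩: (-0.6574 - 0.7535i)(0.3816)(0.2569) = (-0.06445 - 0.07387i)
|111⟩: (-0.6574 - 0.7535i)(0.3816)(-0.1789 + 0.9497i) = (0.318 - 0.1868i)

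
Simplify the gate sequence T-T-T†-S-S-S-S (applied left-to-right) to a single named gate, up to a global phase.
T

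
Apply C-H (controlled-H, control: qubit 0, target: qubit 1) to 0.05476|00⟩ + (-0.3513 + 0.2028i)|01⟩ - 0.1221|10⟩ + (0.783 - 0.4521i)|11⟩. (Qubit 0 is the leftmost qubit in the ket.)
0.05476|00⟩ + (-0.3513 + 0.2028i)|01⟩ + (0.4673 - 0.3197i)|10⟩ + (-0.64 + 0.3197i)|11⟩

C-H leaves the control-|0⟩ kets |00⟩, |01⟩ unchanged and applies H to qubit 1 on the control-|1⟩ pair (|10⟩, |11⟩).
H = [[1/√2, 1/√2], [1/√2, -1/√2]].
With a = amp(|10⟩) = -0.1221 and b = amp(|11⟩) = (0.783 - 0.4521i):
new amp(|10⟩) = (1/√2)·a + (1/√2)·b = (0.4673 - 0.3197i)
new amp(|11⟩) = (1/√2)·a + (-1/√2)·b = (-0.64 + 0.3197i)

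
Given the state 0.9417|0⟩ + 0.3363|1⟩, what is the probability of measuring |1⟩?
0.1131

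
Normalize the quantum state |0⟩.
|0⟩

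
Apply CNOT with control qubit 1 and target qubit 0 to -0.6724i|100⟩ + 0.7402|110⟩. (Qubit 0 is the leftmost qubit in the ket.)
0.7402|010⟩ - 0.6724i|100⟩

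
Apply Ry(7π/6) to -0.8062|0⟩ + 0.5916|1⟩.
-0.3628|0⟩ - 0.9318|1⟩

Ry(7π/6) = [[cos(θ/2), −sin(θ/2)], [sin(θ/2), cos(θ/2)]]; θ = 7π/6, cos(θ/2) ≈ -0.258819, sin(θ/2) ≈ 0.965926.
With a = amp(|0⟩) = -0.8062 and b = amp(|1⟩) = 0.5916:
new amp(|0⟩) = (-0.258819)·a + (-0.965926)·b = -0.3628
new amp(|1⟩) = (0.965926)·a + (-0.258819)·b = -0.9318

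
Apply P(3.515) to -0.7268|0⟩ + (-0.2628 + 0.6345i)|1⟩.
-0.7268|0⟩ + (0.4761 - 0.4949i)|1⟩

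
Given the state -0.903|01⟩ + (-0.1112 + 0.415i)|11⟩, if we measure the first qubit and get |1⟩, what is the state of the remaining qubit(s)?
(-0.2588 + 0.9659i)|1⟩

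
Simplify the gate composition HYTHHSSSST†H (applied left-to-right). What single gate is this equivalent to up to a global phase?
Y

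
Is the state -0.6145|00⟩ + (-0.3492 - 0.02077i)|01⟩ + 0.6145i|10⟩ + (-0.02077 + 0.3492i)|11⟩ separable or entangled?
Separable

Writing the state as a|00⟩ + b|01⟩ + c|10⟩ + d|11⟩, it is a product state iff ad − bc = 0.
Here (a, b, c, d) = (-0.6145, (-0.3492 - 0.02077i), 0.6145i, (-0.02077 + 0.3492i)): ad − bc = (-0.6145)(-0.02077 + 0.3492i) − (-0.3492 - 0.02077i)(0.6145i) = 0, so the state is separable.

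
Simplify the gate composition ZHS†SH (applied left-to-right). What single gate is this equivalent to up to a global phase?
Z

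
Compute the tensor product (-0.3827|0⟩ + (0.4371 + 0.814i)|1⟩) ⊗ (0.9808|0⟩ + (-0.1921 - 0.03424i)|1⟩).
-0.3754|00⟩ + (0.07352 + 0.0131i)|01⟩ + (0.4287 + 0.7984i)|10⟩ + (-0.0561 - 0.1713i)|11⟩

amp(|b₁b₂…⟩) = product of the factor amplitudes for bits b₁, b₂, …; only kets whose every factor amplitude is nonzero survive.
|00⟩: (-0.3827)(0.9808) = -0.3754
|01⟩: (-0.3827)(-0.1921 - 0.03424i) = (0.07352 + 0.0131i)
|10⟩: (0.4371 + 0.814i)(0.9808) = (0.4287 + 0.7984i)
|11⟩: (0.4371 + 0.814i)(-0.1921 - 0.03424i) = (-0.0561 - 0.1713i)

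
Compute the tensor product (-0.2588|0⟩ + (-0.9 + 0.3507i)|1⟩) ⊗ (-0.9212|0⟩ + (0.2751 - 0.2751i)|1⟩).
0.2384|00⟩ + (-0.0712 + 0.0712i)|01⟩ + (0.8291 - 0.3231i)|10⟩ + (-0.1511 + 0.3441i)|11⟩

amp(|b₁b₂…⟩) = product of the factor amplitudes for bits b₁, b₂, …; only kets whose every factor amplitude is nonzero survive.
|00⟩: (-0.2588)(-0.9212) = 0.2384
|01⟩: (-0.2588)(0.2751 - 0.2751i) = (-0.0712 + 0.0712i)
|10⟩: (-0.9 + 0.3507i)(-0.9212) = (0.8291 - 0.3231i)
|11⟩: (-0.9 + 0.3507i)(0.2751 - 0.2751i) = (-0.1511 + 0.3441i)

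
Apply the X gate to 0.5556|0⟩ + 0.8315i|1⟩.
0.8315i|0⟩ + 0.5556|1⟩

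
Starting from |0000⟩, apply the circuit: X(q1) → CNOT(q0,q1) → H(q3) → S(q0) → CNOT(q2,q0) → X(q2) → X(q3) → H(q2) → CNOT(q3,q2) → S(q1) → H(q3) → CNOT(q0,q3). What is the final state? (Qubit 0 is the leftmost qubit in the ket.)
(1/√2)i|0101⟩ - (1/√2)i|0111⟩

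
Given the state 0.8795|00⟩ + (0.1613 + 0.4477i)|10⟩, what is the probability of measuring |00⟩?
0.7735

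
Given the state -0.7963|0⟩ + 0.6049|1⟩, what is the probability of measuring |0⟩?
0.6341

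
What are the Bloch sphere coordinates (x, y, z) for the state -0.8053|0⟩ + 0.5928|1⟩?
(-0.9548, 0, 0.2971)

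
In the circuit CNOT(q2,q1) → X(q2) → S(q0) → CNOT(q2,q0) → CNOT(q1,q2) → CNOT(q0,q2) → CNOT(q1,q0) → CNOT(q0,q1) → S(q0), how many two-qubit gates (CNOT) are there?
6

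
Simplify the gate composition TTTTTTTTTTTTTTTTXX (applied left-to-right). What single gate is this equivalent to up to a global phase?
I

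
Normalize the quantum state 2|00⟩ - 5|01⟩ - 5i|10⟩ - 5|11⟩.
0.225|00⟩ - 0.5625|01⟩ - 0.5625i|10⟩ - 0.5625|11⟩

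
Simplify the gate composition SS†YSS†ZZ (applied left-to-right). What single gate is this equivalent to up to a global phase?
Y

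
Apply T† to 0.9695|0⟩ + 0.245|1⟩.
0.9695|0⟩ + (0.1732 - 0.1732i)|1⟩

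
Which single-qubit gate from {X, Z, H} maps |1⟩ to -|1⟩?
Z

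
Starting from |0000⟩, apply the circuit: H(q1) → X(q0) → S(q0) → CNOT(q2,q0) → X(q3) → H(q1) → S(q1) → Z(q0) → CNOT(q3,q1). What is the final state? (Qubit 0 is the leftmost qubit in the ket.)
-i|1101⟩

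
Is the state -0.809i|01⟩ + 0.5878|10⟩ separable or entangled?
Entangled

Writing the state as a|00⟩ + b|01⟩ + c|10⟩ + d|11⟩, it is a product state iff ad − bc = 0.
Here (a, b, c, d) = (0, -0.809i, 0.5878, 0): ad − bc = (0)(0) − (-0.809i)(0.5878) = 0.4755i ≠ 0, so the state is entangled.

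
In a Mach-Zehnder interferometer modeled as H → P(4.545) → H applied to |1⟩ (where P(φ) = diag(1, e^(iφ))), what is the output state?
(0.5833 + 0.493i)|0⟩ + (0.4167 - 0.493i)|1⟩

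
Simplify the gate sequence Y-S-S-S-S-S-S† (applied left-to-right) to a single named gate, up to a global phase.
Y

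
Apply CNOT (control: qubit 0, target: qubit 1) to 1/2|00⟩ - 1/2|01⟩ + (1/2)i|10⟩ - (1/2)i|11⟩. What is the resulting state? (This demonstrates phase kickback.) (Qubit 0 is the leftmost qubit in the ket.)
1/2|00⟩ - 1/2|01⟩ - (1/2)i|10⟩ + (1/2)i|11⟩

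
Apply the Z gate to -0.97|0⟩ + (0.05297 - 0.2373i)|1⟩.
-0.97|0⟩ + (-0.05297 + 0.2373i)|1⟩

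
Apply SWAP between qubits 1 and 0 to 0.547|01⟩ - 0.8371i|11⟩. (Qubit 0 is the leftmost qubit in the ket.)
0.547|10⟩ - 0.8371i|11⟩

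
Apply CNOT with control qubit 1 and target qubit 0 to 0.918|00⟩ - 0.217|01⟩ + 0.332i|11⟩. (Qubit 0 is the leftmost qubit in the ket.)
0.918|00⟩ + 0.332i|01⟩ - 0.217|11⟩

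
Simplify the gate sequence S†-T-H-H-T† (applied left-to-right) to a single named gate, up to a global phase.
S†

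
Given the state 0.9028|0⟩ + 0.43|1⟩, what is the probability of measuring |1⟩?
0.1849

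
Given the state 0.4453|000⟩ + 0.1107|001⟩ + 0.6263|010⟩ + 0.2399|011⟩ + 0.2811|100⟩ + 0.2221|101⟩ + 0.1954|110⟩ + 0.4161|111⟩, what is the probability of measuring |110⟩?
0.03818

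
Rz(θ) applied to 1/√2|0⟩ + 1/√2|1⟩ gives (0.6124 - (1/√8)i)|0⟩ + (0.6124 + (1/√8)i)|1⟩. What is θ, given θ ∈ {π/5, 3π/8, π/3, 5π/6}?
π/3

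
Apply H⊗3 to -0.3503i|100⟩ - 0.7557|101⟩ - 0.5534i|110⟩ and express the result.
(-0.2672 - 0.3195i)|000⟩ + (0.2672 - 0.3195i)|001⟩ + (-0.2672 + 0.07181i)|010⟩ + (0.2672 + 0.07181i)|011⟩ + (0.2672 + 0.3195i)|100⟩ + (-0.2672 + 0.3195i)|101⟩ + (0.2672 - 0.07181i)|110⟩ + (-0.2672 - 0.07181i)|111⟩

H⊗3 gives amp(|y⟩) = (1/2√2) Σ_x (−1)^(x·y) amp(|x⟩), where x·y is the number of positions in which both x and y have a 1.
|000⟩: (-0.3503i - 0.7557 - 0.5534i)/(2√2) = (-0.2672 - 0.3195i)
|001⟩: (-0.3503i + 0.7557 - 0.5534i)/(2√2) = (0.2672 - 0.3195i)
|010⟩: (-0.3503i - 0.7557 + 0.5534i)/(2√2) = (-0.2672 + 0.07181i)
|011⟩: (-0.3503i + 0.7557 + 0.5534i)/(2√2) = (0.2672 + 0.07181i)
|100⟩: (0.3503i + 0.7557 + 0.5534i)/(2√2) = (0.2672 + 0.3195i)
|101⟩: (0.3503i - 0.7557 + 0.5534i)/(2√2) = (-0.2672 + 0.3195i)
|110⟩: (0.3503i + 0.7557 - 0.5534i)/(2√2) = (0.2672 - 0.07181i)
|111⟩: (0.3503i - 0.7557 - 0.5534i)/(2√2) = (-0.2672 - 0.07181i)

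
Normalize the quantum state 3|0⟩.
|0⟩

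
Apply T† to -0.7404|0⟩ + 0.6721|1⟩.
-0.7404|0⟩ + (0.4752 - 0.4752i)|1⟩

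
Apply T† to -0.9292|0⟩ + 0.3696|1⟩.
-0.9292|0⟩ + (0.2613 - 0.2613i)|1⟩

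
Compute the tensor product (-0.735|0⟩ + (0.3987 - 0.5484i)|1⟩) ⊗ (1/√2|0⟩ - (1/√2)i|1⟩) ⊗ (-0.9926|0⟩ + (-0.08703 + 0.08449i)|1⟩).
0.5159|000⟩ + (0.04523 - 0.04391i)|001⟩ - 0.5159i|010⟩ + (-0.04391 - 0.04523i)|011⟩ + (-0.2798 + 0.3849i)|100⟩ + (0.008228 + 0.05757i)|101⟩ + (0.3849 + 0.2798i)|110⟩ + (0.05757 - 0.008228i)|111⟩

amp(|b₁b₂…⟩) = product of the factor amplitudes for bits b₁, b₂, …; only kets whose every factor amplitude is nonzero survive.
|000⟩: (-0.735)(1/√2)(-0.9926) = 0.5159
|001⟩: (-0.735)(1/√2)(-0.08703 + 0.08449i) = (0.04523 - 0.04391i)
|010⟩: (-0.735)(-(1/√2)i)(-0.9926) = -0.5159i
|011⟩: (-0.735)(-(1/√2)i)(-0.08703 + 0.08449i) = (-0.04391 - 0.04523i)
|100⟩: (0.3987 - 0.5484i)(1/√2)(-0.9926) = (-0.2798 + 0.3849i)
|101⟩: (0.3987 - 0.5484i)(1/√2)(-0.08703 + 0.08449i) = (0.008228 + 0.05757i)
|110⟩: (0.3987 - 0.5484i)(-(1/√2)i)(-0.9926) = (0.3849 + 0.2798i)
|111⟩: (0.3987 - 0.5484i)(-(1/√2)i)(-0.08703 + 0.08449i) = (0.05757 - 0.008228i)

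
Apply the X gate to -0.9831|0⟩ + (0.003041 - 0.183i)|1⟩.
(0.003041 - 0.183i)|0⟩ - 0.9831|1⟩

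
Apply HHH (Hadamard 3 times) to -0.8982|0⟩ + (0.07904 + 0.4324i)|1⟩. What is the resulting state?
(-0.5792 + 0.3058i)|0⟩ + (-0.691 - 0.3058i)|1⟩

H² = I, so H^3 = H: a single Hadamard. With (a, b) = (-0.8982, (0.07904 + 0.4324i)), H gives ((a + b)/√2, (a − b)/√2) = ((-0.5792 + 0.3058i), (-0.691 - 0.3058i)).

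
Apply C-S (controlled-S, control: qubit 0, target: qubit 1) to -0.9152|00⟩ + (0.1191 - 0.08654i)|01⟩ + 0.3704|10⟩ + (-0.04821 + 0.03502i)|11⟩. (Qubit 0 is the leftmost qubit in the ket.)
-0.9152|00⟩ + (0.1191 - 0.08654i)|01⟩ + 0.3704|10⟩ + (-0.03502 - 0.04821i)|11⟩

C-S leaves the control-|0⟩ kets |00⟩, |01⟩ unchanged and applies S to qubit 1 on the control-|1⟩ pair (|10⟩, |11⟩).
S = [[1, 0], [0, i]].
With a = amp(|10⟩) = 0.3704 and b = amp(|11⟩) = (-0.04821 + 0.03502i):
new amp(|10⟩) = (1)·a = 0.3704
new amp(|11⟩) = (i)·b = (-0.03502 - 0.04821i)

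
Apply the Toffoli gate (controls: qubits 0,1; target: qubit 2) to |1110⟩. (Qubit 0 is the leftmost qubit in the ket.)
|1100⟩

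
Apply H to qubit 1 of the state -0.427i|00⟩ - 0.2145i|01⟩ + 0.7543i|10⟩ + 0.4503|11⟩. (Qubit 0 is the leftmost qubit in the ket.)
-0.4536i|00⟩ - 0.1503i|01⟩ + (0.3184 + 0.5334i)|10⟩ + (-0.3184 + 0.5334i)|11⟩

H on qubit 1 mixes each pair of kets that differ only in qubit 1: amplitudes (a, b) of (|…0…⟩, |…1…⟩) become ((a + b)/√2, (a − b)/√2). Kets absent from the input have amplitude 0.
(|00⟩, |01⟩): (a, b) = (-0.427i, -0.2145i) → (-0.4536i, -0.1503i)
(|10⟩, |11⟩): (a, b) = (0.7543i, 0.4503) → ((0.3184 + 0.5334i), (-0.3184 + 0.5334i))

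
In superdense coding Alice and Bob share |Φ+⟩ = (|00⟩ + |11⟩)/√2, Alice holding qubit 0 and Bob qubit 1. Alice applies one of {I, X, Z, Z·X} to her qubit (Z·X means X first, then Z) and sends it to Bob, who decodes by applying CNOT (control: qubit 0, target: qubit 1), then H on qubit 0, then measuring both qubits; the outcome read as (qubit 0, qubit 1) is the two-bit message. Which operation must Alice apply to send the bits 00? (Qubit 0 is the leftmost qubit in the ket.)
I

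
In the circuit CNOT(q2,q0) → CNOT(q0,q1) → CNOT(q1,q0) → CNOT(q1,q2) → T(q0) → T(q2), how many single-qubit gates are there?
2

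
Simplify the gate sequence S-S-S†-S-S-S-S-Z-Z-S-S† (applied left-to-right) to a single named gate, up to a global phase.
S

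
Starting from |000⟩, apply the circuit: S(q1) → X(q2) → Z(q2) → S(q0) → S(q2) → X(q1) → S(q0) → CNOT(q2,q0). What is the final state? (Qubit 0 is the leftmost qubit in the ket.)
-i|111⟩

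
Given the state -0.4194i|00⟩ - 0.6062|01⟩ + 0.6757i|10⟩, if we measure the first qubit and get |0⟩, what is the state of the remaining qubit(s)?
-0.569i|0⟩ - 0.8224|1⟩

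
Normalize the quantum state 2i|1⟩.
i|1⟩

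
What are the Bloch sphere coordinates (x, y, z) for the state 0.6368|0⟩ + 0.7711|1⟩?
(0.9821, 0, -0.1891)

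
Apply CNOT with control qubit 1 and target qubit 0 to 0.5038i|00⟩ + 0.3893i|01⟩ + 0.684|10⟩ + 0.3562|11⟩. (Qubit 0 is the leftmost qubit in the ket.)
0.5038i|00⟩ + 0.3562|01⟩ + 0.684|10⟩ + 0.3893i|11⟩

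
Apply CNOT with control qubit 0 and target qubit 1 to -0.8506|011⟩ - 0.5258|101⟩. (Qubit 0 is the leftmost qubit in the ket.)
-0.8506|011⟩ - 0.5258|111⟩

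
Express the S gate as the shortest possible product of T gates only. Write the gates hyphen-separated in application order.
T-T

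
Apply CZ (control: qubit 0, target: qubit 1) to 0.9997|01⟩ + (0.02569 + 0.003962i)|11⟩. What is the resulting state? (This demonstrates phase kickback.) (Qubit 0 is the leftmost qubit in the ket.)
0.9997|01⟩ + (-0.02569 - 0.003962i)|11⟩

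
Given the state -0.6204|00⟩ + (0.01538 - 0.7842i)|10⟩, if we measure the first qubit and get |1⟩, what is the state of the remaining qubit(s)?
(0.01961 - 0.9998i)|0⟩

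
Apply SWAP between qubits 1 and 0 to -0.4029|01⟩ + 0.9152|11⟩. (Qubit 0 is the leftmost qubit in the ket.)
-0.4029|10⟩ + 0.9152|11⟩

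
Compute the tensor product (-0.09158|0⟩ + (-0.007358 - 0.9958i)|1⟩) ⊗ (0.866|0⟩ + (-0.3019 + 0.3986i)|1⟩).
-0.07931|00⟩ + (0.02765 - 0.0365i)|01⟩ + (-0.006372 - 0.8624i)|10⟩ + (0.3991 + 0.2977i)|11⟩

amp(|b₁b₂…⟩) = product of the factor amplitudes for bits b₁, b₂, …; only kets whose every factor amplitude is nonzero survive.
|00⟩: (-0.09158)(0.866) = -0.07931
|01⟩: (-0.09158)(-0.3019 + 0.3986i) = (0.02765 - 0.0365i)
|10⟩: (-0.007358 - 0.9958i)(0.866) = (-0.006372 - 0.8624i)
|11⟩: (-0.007358 - 0.9958i)(-0.3019 + 0.3986i) = (0.3991 + 0.2977i)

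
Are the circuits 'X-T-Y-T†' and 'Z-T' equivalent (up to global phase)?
No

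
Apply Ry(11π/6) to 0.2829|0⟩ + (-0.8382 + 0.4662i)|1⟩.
(-0.05632 - 0.1207i)|0⟩ + (0.8829 - 0.4503i)|1⟩

Ry(11π/6) = [[cos(θ/2), −sin(θ/2)], [sin(θ/2), cos(θ/2)]]; θ = 11π/6, cos(θ/2) ≈ -0.965926, sin(θ/2) ≈ 0.258819.
With a = amp(|0⟩) = 0.2829 and b = amp(|1⟩) = (-0.8382 + 0.4662i):
new amp(|0⟩) = (-0.965926)·a + (-0.258819)·b = (-0.05632 - 0.1207i)
new amp(|1⟩) = (0.258819)·a + (-0.965926)·b = (0.8829 - 0.4503i)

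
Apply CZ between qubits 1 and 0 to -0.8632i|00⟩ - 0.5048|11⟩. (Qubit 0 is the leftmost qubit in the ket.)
-0.8632i|00⟩ + 0.5048|11⟩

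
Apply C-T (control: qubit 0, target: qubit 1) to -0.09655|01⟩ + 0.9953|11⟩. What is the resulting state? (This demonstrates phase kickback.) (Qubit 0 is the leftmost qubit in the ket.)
-0.09655|01⟩ + (0.7038 + 0.7038i)|11⟩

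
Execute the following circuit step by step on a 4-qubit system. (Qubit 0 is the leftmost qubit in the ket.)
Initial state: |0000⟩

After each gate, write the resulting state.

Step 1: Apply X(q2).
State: |0010⟩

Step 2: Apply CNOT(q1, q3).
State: |0010⟩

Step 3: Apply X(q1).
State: |0110⟩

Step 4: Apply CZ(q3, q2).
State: |0110⟩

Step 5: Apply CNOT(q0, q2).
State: |0110⟩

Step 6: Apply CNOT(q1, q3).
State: |0111⟩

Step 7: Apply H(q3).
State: 1/√2|0110⟩ - 1/√2|0111⟩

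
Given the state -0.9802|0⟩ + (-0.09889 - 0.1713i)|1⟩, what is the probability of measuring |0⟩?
0.9608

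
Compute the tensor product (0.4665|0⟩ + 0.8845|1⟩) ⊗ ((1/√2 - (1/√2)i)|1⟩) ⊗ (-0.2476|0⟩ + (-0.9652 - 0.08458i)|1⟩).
(-0.08167 + 0.08167i)|010⟩ + (-0.3463 + 0.2905i)|011⟩ + (-0.1549 + 0.1549i)|110⟩ + (-0.6566 + 0.5508i)|111⟩

amp(|b₁b₂…⟩) = product of the factor amplitudes for bits b₁, b₂, …; only kets whose every factor amplitude is nonzero survive.
|010⟩: (0.4665)(1/√2 - (1/√2)i)(-0.2476) = (-0.08167 + 0.08167i)
|011⟩: (0.4665)(1/√2 - (1/√2)i)(-0.9652 - 0.08458i) = (-0.3463 + 0.2905i)
|110⟩: (0.8845)(1/√2 - (1/√2)i)(-0.2476) = (-0.1549 + 0.1549i)
|111⟩: (0.8845)(1/√2 - (1/√2)i)(-0.9652 - 0.08458i) = (-0.6566 + 0.5508i)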